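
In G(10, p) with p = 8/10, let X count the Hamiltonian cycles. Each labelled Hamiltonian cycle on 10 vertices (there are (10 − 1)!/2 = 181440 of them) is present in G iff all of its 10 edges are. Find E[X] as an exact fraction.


K_10 has (10 − 1)!/2 = 181440 labelled Hamiltonian cycles.
For each such Hamiltonian cycle H, let X_H = 1 if all 10 edges of H are present in G. Then P[X_H = 1] = p^{10} = (4/5)^{10} = 1048576/9765625.
Summing the indicators: E[X] = Σ_H E[X_H] = 181440 · p^{10} = 181440 · 1048576/9765625 = 38050725888/1953125.
Numerically: E[X] ≈ 19482.

E[X] = 181440 · (4/5)^{10} = 38050725888/1953125 ≈ 19482.


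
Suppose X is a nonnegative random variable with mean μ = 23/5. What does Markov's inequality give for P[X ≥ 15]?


μ = E[X] = 23/5, a = 15.
Markov: P[X ≥ 15] ≤ μ/a = (23/5)/15 = 23/75.
Numerically: ≈ 0.306667.
(Since a = 15 > μ = 4.600000, the bound 23/75 is < 1 and informative.)

P[X ≥ 15] ≤ 23/75 ≈ 0.306667.


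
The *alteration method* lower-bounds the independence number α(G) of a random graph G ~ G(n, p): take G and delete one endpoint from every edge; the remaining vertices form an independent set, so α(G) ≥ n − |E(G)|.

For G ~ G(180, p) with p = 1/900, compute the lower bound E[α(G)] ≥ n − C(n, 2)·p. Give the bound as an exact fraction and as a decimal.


E[|E(G)|] = C(180, 2)·p = 16110 · (1/900) = 179/10.
E[α(G)] ≥ n − E[|E(G)|] = 180 − 179/10 = 1621/10.
Numerically: ≈ 162.100.
(This is only a lower bound; the true E[α(G)] may be larger.)

E[α(G)] ≥ 1621/10 ≈ 162.100.


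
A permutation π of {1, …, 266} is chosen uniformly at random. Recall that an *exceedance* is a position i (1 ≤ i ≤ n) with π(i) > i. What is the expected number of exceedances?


Write X = Σ_{i=1}^{266} X_i, where X_i = 1_{π(i) > i}.
For each fixed i, π(i) is uniform over {1, …, 266} (marginal of a uniform permutation), so P[π(i) > i] = (n − i)/n. Summing: Σ_{i=1}^{266} (n − i)/n = (0 + 1 + … + 265)/266 = 266(266 − 1)/(2·266) = (266 − 1)/2.
Hence E[X] = Σ_{i=1}^{266} (266 − i)/266 = 265/2 ≈ 132.50000.

E[X] = 265/2 = 132.50000.


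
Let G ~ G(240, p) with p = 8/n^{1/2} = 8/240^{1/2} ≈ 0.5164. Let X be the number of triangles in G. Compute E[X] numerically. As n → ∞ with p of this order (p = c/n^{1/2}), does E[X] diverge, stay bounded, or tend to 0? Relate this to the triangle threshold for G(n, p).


Number of potential triangles: C(240, 3) = 2275280.
Each occurs with probability p³ ≈ (0.5164)³ ≈ 1.3770607e-01.
By linearity: E[X] = C(240, 3)·p³ ≈ 2275280 · 1.3770607e-01 ≈ 313319.87726.
Since α = 1/2 < 1, p = c/n^{1/2} ≫ 1/n is above the triangle threshold p ~ 1/n. Asymptotically E[X] ~ (c³/6)·n^{3(1−α)} = (8³/6)·n^{1.5} → ∞; triangles are abundant w.h.p.

E[X] ≈ 313319.87726; in regime p = Θ(1/n^{1/2}) E[X] diverges (above the triangle threshold p ~ 1/n).


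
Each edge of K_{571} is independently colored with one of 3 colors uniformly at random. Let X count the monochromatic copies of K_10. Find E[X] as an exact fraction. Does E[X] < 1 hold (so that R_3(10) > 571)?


E[X] = C(571, 10) · 3^{1 − 45} = 937951290893172842001 · 3^{−44} = 937951290893172842001/984770902183611232881.
As a reduced fraction: E[X] = 104216810099241426889/109418989131512359209 ≈ 0.952456.
Is E[X] < 1? YES.
Since E[X] < 1, there exists a 3-coloring of K_{571} with no monochromatic K_10; hence R_3(10) > 571.

E[X] = 104216810099241426889/109418989131512359209 ≈ 0.952456; E[X] < 1, so R_3(10) > 571.


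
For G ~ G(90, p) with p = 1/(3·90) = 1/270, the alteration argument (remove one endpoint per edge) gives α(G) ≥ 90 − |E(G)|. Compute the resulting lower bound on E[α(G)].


E[|E(G)|] = C(90, 2)·p = 4005 · (1/270) = 89/6.
E[α(G)] ≥ n − E[|E(G)|] = 90 − 89/6 = 451/6.
Numerically: ≈ 75.1667.
(This is only a lower bound; the true E[α(G)] may be larger.)

E[α(G)] ≥ 451/6 ≈ 75.1667.


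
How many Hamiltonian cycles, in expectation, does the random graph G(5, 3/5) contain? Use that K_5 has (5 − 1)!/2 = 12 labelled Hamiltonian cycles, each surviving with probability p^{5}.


K_5 has (5 − 1)!/2 = 12 labelled Hamiltonian cycles.
For each such Hamiltonian cycle H, let X_H = 1 if all 5 edges of H are present in G. Then P[X_H = 1] = p^{5} = (3/5)^{5} = 243/3125.
Summing the indicators: E[X] = Σ_H E[X_H] = 12 · p^{5} = 12 · 243/3125 = 2916/3125.
Numerically: E[X] ≈ 0.9331.

E[X] = 12 · (3/5)^{5} = 2916/3125 ≈ 0.9331.


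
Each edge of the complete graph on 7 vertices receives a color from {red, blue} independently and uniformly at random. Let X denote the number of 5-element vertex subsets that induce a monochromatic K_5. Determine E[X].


Let X = Σ_S X_S over the C(7, 5) = 21 subsets S of size 5, where X_S = 1 if the K_5 on S is monochromatic.
For a fixed S, the K_5 on S has C(5, 2) = 10 edges. P[all 10 edges red] = (1/2)^10, and likewise for blue, so P[monochromatic] = 2·(1/2)^10 = 2^{1 − 10} = 1/512.
By linearity of expectation: E[X] = C(7, 5) · 2^{1 − 10} = 21 · 1/512 = 21/512.
Numerically: E[X] ≈ 0.041016.

E[X] = C(7,5)·2^(1−C(5,2)) = 21/512 ≈ 0.041016.


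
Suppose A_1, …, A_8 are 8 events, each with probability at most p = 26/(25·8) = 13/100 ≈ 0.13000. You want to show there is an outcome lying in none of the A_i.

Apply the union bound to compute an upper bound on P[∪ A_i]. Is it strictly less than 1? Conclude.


Union bound: P[∪_{i=1}^{8} A_i] ≤ Σ_i P[A_i] ≤ 8·p = 8·(13/100) = 26/25.
Numerically: 26/25 ≈ 1.04000.
Is 26/25 < 1? NO.
Since the bound 26/25 is ≥ 1, the union bound is uninformative here; it does NOT by itself certify existence.

8·p = 26/25 ≈ 1.04000; existence NOT certified by the union bound.


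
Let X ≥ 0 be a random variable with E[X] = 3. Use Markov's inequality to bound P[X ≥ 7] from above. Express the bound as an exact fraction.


μ = E[X] = 3, a = 7.
Markov: P[X ≥ 7] ≤ μ/a = (3)/7 = 3/7.
Numerically: ≈ 0.4286.
(Since a = 7 > μ = 3.0000, the bound 3/7 is < 1 and informative.)

P[X ≥ 7] ≤ 3/7 ≈ 0.4286.


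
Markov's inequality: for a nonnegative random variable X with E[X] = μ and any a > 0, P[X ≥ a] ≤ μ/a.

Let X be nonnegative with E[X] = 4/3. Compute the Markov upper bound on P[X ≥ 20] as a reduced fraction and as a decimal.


μ = E[X] = 4/3, a = 20.
Markov: P[X ≥ 20] ≤ μ/a = (4/3)/20 = 1/15.
Numerically: ≈ 0.0667.
(Since a = 20 > μ = 1.3333, the bound 1/15 is < 1 and informative.)

P[X ≥ 20] ≤ 1/15 ≈ 0.0667.


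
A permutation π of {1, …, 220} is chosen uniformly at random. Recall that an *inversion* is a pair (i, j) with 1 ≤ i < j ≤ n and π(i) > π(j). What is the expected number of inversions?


Write X = Σ X_I over the C(220, 2) = 24090 pairs i < j, with X_I the indicator of one inversion.
There are 24090 indicators.
For each fixed pair i < j, the values π(i) and π(j) are two distinct elements of {1, …, 220} in uniformly random order; by symmetry P[π(i) > π(j)] = 1/2.
By linearity: E[X] = 24090 · (1/2) = C(220, 2) · (1/2) = 24090/2 = 12045 ≈ 12045.000000.

E[X] = 12045 = 12045.000000.


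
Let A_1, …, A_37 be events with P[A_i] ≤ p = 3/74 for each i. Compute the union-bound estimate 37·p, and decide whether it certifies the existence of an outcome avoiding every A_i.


Union bound: P[∪_{i=1}^{37} A_i] ≤ Σ_i P[A_i] ≤ 37·p = 37·(3/74) = 3/2.
Numerically: 3/2 ≈ 1.500000.
Is 3/2 < 1? NO.
Since the bound 3/2 is ≥ 1, the union bound is uninformative here; it does NOT by itself certify existence.

37·p = 3/2 ≈ 1.500000; existence NOT certified by the union bound.


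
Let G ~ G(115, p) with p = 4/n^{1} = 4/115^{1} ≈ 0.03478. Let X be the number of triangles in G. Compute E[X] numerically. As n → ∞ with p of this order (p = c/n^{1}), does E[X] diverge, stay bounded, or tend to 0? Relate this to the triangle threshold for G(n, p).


Number of potential triangles: C(115, 3) = 246905.
Each occurs with probability p³ ≈ (0.03478)³ ≈ 4.208104e-05.
By linearity: E[X] = C(115, 3)·p³ ≈ 246905 · 4.208104e-05 ≈ 10.3900.
Here α = 1, so p = 4/n is exactly at the triangle threshold p ~ 1/n. Asymptotically E[X] → c³/6 = 4³/6 = 32/3 ≈ 10.6667, a bounded constant. In this regime the triangle count is asymptotically Poisson(c³/6).

E[X] ≈ 10.3900; in regime p = Θ(1/n^{1}) E[X] stays bounded (at the triangle threshold p ~ 1/n).


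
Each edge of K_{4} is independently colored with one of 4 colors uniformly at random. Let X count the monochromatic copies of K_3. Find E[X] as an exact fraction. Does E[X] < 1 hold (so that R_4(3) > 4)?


E[X] = C(4, 3) · 4^{1 − 3} = 4 · 4^{−2} = 4/16.
As a reduced fraction: E[X] = 1/4 ≈ 0.250.
Is E[X] < 1? YES.
Since E[X] < 1, there exists a 4-coloring of K_{4} with no monochromatic K_3; hence R_4(3) > 4.

E[X] = 1/4 ≈ 0.250; E[X] < 1, so R_4(3) > 4.


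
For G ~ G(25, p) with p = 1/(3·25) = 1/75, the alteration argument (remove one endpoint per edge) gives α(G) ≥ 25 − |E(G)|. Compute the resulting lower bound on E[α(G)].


E[|E(G)|] = C(25, 2)·p = 300 · (1/75) = 4.
E[α(G)] ≥ n − E[|E(G)|] = 25 − 4 = 21.
Numerically: ≈ 21.00000.
(This is only a lower bound; the true E[α(G)] may be larger.)

E[α(G)] ≥ 21 ≈ 21.00000.


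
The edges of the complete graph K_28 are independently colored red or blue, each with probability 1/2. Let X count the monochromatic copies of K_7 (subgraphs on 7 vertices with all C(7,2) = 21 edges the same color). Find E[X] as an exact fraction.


Let X = Σ_S X_S over the C(28, 7) = 1184040 subsets S of size 7, where X_S = 1 if the K_7 on S is monochromatic.
For a fixed S, the K_7 on S has C(7, 2) = 21 edges. P[all 21 edges red] = (1/2)^21, and likewise for blue, so P[monochromatic] = 2·(1/2)^21 = 2^{1 − 21} = 1/1048576.
By linearity: E[X] = C(28, 7) · 2^{1 − 21} = 1184040 · 1/1048576 = 148005/131072.
Numerically: E[X] ≈ 1.129.

E[X] = C(28,7)·2^(1−C(7,2)) = 148005/131072 ≈ 1.129.


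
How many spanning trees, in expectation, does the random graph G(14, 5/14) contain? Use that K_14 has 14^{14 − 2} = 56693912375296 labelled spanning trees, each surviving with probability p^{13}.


K_14 has 14^{14 − 2} = 56693912375296 labelled spanning trees.
For each such spanning tree H, let X_H = 1 if all 13 edges of H are present in G. Then P[X_H = 1] = p^{13} = (5/14)^{13} = 1220703125/793714773254144.
By linearity: E[X] = Σ_H E[X_H] = 56693912375296 · p^{13} = 56693912375296 · 1220703125/793714773254144 = 1220703125/14.
Numerically: E[X] ≈ 8.7193e+07.

E[X] = 56693912375296 · (5/14)^{13} = 1220703125/14 ≈ 8.7193e+07.


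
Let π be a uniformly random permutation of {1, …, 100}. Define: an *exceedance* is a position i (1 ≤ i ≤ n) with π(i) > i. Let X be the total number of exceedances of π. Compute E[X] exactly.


Write X = Σ_{i=1}^{100} X_i, where X_i = 1_{π(i) > i}.
For each fixed i, π(i) is uniform over {1, …, 100} (marginal of a uniform permutation), so P[π(i) > i] = (n − i)/n. Summing: Σ_{i=1}^{100} (n − i)/n = (0 + 1 + … + 99)/100 = 100(100 − 1)/(2·100) = (100 − 1)/2.
Hence E[X] = Σ_{i=1}^{100} (100 − i)/100 = 99/2 ≈ 49.50000.

E[X] = 99/2 = 49.50000.


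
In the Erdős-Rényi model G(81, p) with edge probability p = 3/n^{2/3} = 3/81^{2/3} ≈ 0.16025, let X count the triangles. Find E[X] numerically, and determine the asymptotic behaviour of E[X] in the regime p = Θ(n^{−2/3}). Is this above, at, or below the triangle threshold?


Number of potential triangles: C(81, 3) = 85320.
Each occurs with probability p³ ≈ (0.16025)³ ≈ 4.11522634e-03.
By linearity: E[X] = C(81, 3)·p³ ≈ 85320 · 4.11522634e-03 ≈ 351.111111.
Since α = 2/3 < 1, p = c/n^{2/3} ≫ 1/n is above the triangle threshold p ~ 1/n. Asymptotically E[X] ~ (c³/6)·n^{3(1−α)} = (3³/6)·n^{1} → ∞; triangles are abundant w.h.p.

E[X] ≈ 351.111111; in regime p = Θ(1/n^{2/3}) E[X] diverges (above the triangle threshold p ~ 1/n).


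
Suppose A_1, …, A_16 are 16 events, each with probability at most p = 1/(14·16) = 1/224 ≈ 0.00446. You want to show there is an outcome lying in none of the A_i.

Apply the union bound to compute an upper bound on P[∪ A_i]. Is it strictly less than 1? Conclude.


Union bound: P[∪_{i=1}^{16} A_i] ≤ Σ_i P[A_i] ≤ 16·p = 16·(1/224) = 1/14.
Numerically: 1/14 ≈ 0.07143.
Is 1/14 < 1? YES.
Since P[∪ A_i] ≤ 1/14 < 1, the complement has P[∩ A_i^c] ≥ 1 − 1/14 = 13/14 > 0, so some outcome avoids every A_i.

16·p = 1/14 ≈ 0.07143; existence CERTIFIED by the union bound.


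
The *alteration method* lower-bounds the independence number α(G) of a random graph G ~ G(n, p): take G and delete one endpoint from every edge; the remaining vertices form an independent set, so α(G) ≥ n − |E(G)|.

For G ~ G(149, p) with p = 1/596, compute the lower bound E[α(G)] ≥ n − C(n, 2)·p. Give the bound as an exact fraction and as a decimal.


E[|E(G)|] = C(149, 2)·p = 11026 · (1/596) = 37/2.
E[α(G)] ≥ n − E[|E(G)|] = 149 − 37/2 = 261/2.
Numerically: ≈ 130.500000.
(This is only a lower bound; the true E[α(G)] may be larger.)

E[α(G)] ≥ 261/2 ≈ 130.500000.


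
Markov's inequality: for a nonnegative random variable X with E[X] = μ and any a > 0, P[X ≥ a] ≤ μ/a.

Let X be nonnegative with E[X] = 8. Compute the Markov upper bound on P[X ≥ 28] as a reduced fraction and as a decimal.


μ = E[X] = 8, a = 28.
Markov: P[X ≥ 28] ≤ μ/a = (8)/28 = 2/7.
Numerically: ≈ 0.285714.
(Since a = 28 > μ = 8.000000, the bound 2/7 is < 1 and informative.)

P[X ≥ 28] ≤ 2/7 ≈ 0.285714.


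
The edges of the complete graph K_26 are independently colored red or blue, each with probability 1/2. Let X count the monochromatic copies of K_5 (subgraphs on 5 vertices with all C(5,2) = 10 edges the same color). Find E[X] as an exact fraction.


Let X = Σ_S X_S over the C(26, 5) = 65780 subsets S of size 5, where X_S = 1 if the K_5 on S is monochromatic.
For a fixed S, the K_5 on S has C(5, 2) = 10 edges. P[all 10 edges red] = (1/2)^10, and likewise for blue, so P[monochromatic] = 2·(1/2)^10 = 2^{1 − 10} = 1/512.
By linearity: E[X] = C(26, 5) · 2^{1 − 10} = 65780 · 1/512 = 16445/128.
Numerically: E[X] ≈ 128.4766.

E[X] = C(26,5)·2^(1−C(5,2)) = 16445/128 ≈ 128.4766.


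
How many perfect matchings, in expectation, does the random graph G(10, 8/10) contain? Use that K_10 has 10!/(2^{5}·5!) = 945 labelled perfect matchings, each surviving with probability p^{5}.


K_10 has 10!/(2^{5}·5!) = 945 labelled perfect matchings.
For each such perfect matching H, let X_H = 1 if all 5 edges of H are present in G. Then P[X_H = 1] = p^{5} = (4/5)^{5} = 1024/3125.
Summing the indicators: E[X] = Σ_H E[X_H] = 945 · p^{5} = 945 · 1024/3125 = 193536/625.
Numerically: E[X] ≈ 310.

E[X] = 945 · (4/5)^{5} = 193536/625 ≈ 310.


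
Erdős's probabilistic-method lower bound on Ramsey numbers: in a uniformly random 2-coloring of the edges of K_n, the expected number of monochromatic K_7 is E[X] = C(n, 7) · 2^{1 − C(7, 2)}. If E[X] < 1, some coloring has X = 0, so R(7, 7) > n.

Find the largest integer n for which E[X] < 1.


We need C(n, 7) · 2^{1 − 21} < 1, i.e. C(n, 7) < 2^{21 − 1} = 1048576.
Check values of n near the boundary:
  n = 24: C(24, 7) = 346104; 346104 < 1048576? YES
  n = 25: C(25, 7) = 480700; 480700 < 1048576? YES
  n = 26: C(26, 7) = 657800; 657800 < 1048576? YES
  n = 27: C(27, 7) = 888030; 888030 < 1048576? YES
  n = 28: C(28, 7) = 1184040; 1184040 < 1048576? NO
  n = 29: C(29, 7) = 1560780; 1560780 < 1048576? NO
The largest n with C(n, 7) < 1048576 is n = 27 (where E[X] = 444015/524288 ≈ 0.84689). Hence R(7, 7) > 27, i.e. R(7, 7) ≥ 28.

Largest n = 27; hence R(7, 7) > 27.


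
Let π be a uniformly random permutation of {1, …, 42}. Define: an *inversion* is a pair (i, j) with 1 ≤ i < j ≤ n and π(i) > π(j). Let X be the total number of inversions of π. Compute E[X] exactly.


Write X = Σ X_I over the C(42, 2) = 861 pairs i < j, with X_I the indicator of one inversion.
There are 861 indicators.
For each fixed pair i < j, the values π(i) and π(j) are two distinct elements of {1, …, 42} in uniformly random order; by symmetry P[π(i) > π(j)] = 1/2.
By linearity: E[X] = 861 · (1/2) = C(42, 2) · (1/2) = 861/2 = 861/2 ≈ 430.50000.

E[X] = 861/2 = 430.50000.


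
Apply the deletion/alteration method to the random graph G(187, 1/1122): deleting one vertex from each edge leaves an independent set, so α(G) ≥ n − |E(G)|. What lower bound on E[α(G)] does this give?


E[|E(G)|] = C(187, 2)·p = 17391 · (1/1122) = 31/2.
E[α(G)] ≥ n − E[|E(G)|] = 187 − 31/2 = 343/2.
Numerically: ≈ 171.500000.
(This is only a lower bound; the true E[α(G)] may be larger.)

E[α(G)] ≥ 343/2 ≈ 171.500000.


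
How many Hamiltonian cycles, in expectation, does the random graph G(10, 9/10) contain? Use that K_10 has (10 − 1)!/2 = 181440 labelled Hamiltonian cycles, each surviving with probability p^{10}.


K_10 has (10 − 1)!/2 = 181440 labelled Hamiltonian cycles.
For each such Hamiltonian cycle H, let X_H = 1 if all 10 edges of H are present in G. Then P[X_H = 1] = p^{10} = (9/10)^{10} = 3486784401/10000000000.
Summing the indicators: E[X] = Σ_H E[X_H] = 181440 · p^{10} = 181440 · 3486784401/10000000000 = 1977006755367/31250000.
Numerically: E[X] ≈ 6.33e+04.

E[X] = 181440 · (9/10)^{10} = 1977006755367/31250000 ≈ 6.33e+04.


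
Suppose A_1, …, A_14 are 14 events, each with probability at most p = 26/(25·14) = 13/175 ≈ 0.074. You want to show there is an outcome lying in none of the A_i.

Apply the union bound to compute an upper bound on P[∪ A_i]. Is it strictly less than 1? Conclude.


Union bound: P[∪_{i=1}^{14} A_i] ≤ Σ_i P[A_i] ≤ 14·p = 14·(13/175) = 26/25.
Numerically: 26/25 ≈ 1.040.
Is 26/25 < 1? NO.
Since the bound 26/25 is ≥ 1, the union bound is uninformative here; it does NOT by itself certify existence.

14·p = 26/25 ≈ 1.040; existence NOT certified by the union bound.


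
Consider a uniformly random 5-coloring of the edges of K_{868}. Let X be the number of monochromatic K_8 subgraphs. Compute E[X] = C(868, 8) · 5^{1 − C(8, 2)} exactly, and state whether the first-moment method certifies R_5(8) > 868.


E[X] = C(868, 8) · 5^{1 − 28} = 7737261125902834428 · 5^{−27} = 7737261125902834428/7450580596923828125.
As a reduced fraction: E[X] = 7737261125902834428/7450580596923828125 ≈ 1.0384776.
Is E[X] < 1? NO.
Since E[X] ≥ 1, the first-moment bound is inconclusive at n = 868; it does NOT by itself certify R_5(8) > 868.

E[X] = 7737261125902834428/7450580596923828125 ≈ 1.0384776; E[X] ≥ 1; first-moment method inconclusive here.


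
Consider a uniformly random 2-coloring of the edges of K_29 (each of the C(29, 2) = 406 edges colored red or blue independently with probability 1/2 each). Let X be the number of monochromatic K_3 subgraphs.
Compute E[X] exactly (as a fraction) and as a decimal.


Let X = Σ_S X_S over the C(29, 3) = 3654 subsets S of size 3, where X_S = 1 if the K_3 on S is monochromatic.
For a fixed S, the K_3 on S has C(3, 2) = 3 edges. P[all 3 edges red] = (1/2)^3, and likewise for blue, so P[monochromatic] = 2·(1/2)^3 = 2^{1 − 3} = 1/4.
By linearity of expectation: E[X] = C(29, 3) · 2^{1 − 3} = 3654 · 1/4 = 1827/2.
Numerically: E[X] ≈ 913.5000.

E[X] = C(29,3)·2^(1−C(3,2)) = 1827/2 ≈ 913.5000.


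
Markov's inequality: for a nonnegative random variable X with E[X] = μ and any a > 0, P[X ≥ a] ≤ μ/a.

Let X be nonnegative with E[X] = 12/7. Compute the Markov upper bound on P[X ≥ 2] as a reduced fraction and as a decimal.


μ = E[X] = 12/7, a = 2.
Markov: P[X ≥ 2] ≤ μ/a = (12/7)/2 = 6/7.
Numerically: ≈ 0.857.
(Since a = 2 > μ = 1.714, the bound 6/7 is < 1 and informative.)

P[X ≥ 2] ≤ 6/7 ≈ 0.857.


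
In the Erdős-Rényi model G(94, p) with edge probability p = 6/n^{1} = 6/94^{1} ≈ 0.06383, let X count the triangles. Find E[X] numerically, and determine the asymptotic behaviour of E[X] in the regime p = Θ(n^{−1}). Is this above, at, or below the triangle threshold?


Number of potential triangles: C(94, 3) = 134044.
Each occurs with probability p³ ≈ (0.06383)³ ≈ 2.6005798e-04.
By linearity: E[X] = C(94, 3)·p³ ≈ 134044 · 2.6005798e-04 ≈ 34.85921.
Here α = 1, so p = 6/n is exactly at the triangle threshold p ~ 1/n. Asymptotically E[X] → c³/6 = 6³/6 = 36 ≈ 36.00000, a bounded constant. In this regime the triangle count is asymptotically Poisson(c³/6).

E[X] ≈ 34.85921; in regime p = Θ(1/n^{1}) E[X] stays bounded (at the triangle threshold p ~ 1/n).


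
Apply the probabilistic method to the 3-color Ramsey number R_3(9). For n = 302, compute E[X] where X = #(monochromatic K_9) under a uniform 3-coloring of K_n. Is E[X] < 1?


E[X] = C(302, 9) · 3^{1 − 36} = 51054804739588650 · 3^{−35} = 51054804739588650/50031545098999707.
As a reduced fraction: E[X] = 17018268246529550/16677181699666569 ≈ 1.020452.
Is E[X] < 1? NO.
Since E[X] ≥ 1, the first-moment bound is inconclusive at n = 302; it does NOT by itself certify R_3(9) > 302.

E[X] = 17018268246529550/16677181699666569 ≈ 1.020452; E[X] ≥ 1; first-moment method inconclusive here.


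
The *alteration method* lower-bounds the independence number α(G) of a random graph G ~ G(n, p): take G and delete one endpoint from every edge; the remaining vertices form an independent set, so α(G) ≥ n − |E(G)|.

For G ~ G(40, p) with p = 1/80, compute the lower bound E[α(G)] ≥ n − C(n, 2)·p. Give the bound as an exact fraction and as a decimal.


E[|E(G)|] = C(40, 2)·p = 780 · (1/80) = 39/4.
E[α(G)] ≥ n − E[|E(G)|] = 40 − 39/4 = 121/4.
Numerically: ≈ 30.2500.
(This is only a lower bound; the true E[α(G)] may be larger.)

E[α(G)] ≥ 121/4 ≈ 30.2500.


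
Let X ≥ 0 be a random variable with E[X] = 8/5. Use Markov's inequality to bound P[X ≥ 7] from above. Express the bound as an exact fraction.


μ = E[X] = 8/5, a = 7.
Markov: P[X ≥ 7] ≤ μ/a = (8/5)/7 = 8/35.
Numerically: ≈ 0.22857.
(Since a = 7 > μ = 1.60000, the bound 8/35 is < 1 and informative.)

P[X ≥ 7] ≤ 8/35 ≈ 0.22857.


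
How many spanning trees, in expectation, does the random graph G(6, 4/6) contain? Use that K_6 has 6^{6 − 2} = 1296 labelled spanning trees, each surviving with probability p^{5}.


K_6 has 6^{6 − 2} = 1296 labelled spanning trees.
For each such spanning tree H, let X_H = 1 if all 5 edges of H are present in G. Then P[X_H = 1] = p^{5} = (2/3)^{5} = 32/243.
Summing the indicators: E[X] = Σ_H E[X_H] = 1296 · p^{5} = 1296 · 32/243 = 512/3.
Numerically: E[X] ≈ 171.

E[X] = 1296 · (2/3)^{5} = 512/3 ≈ 171.


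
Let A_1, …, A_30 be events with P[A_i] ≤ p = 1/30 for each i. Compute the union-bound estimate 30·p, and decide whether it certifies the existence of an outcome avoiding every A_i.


Union bound: P[∪_{i=1}^{30} A_i] ≤ Σ_i P[A_i] ≤ 30·p = 30·(1/30) = 1.
Numerically: 1 ≈ 1.000000.
Is 1 < 1? NO.
Since the bound 1 is ≥ 1, the union bound is uninformative here; it does NOT by itself certify existence.

30·p = 1 ≈ 1.000000; existence NOT certified by the union bound.


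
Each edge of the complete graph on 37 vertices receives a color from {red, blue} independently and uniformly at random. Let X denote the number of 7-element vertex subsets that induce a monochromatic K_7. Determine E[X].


Let X = Σ_S X_S over the C(37, 7) = 10295472 subsets S of size 7, where X_S = 1 if the K_7 on S is monochromatic.
For a fixed S, the K_7 on S has C(7, 2) = 21 edges. P[all 21 edges red] = (1/2)^21, and likewise for blue, so P[monochromatic] = 2·(1/2)^21 = 2^{1 − 21} = 1/1048576.
Summing: E[X] = C(37, 7) · 2^{1 − 21} = 10295472 · 1/1048576 = 643467/65536.
Numerically: E[X] ≈ 9.818527.

E[X] = C(37,7)·2^(1−C(7,2)) = 643467/65536 ≈ 9.818527.


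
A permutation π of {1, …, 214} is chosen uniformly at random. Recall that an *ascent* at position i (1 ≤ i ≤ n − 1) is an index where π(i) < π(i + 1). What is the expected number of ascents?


Write X = Σ X_I over i = 1, …, 213, with X_I the indicator of one ascent.
There are 213 indicators.
For each fixed i, the pair (π(i), π(i+1)) is a uniformly random ordered pair of distinct values from {1, …, 214}; by symmetry P[π(i) < π(i+1)] = 1/2.
By linearity: E[X] = 213 · (1/2) = (214 − 1) · (1/2) = 213/2 ≈ 106.500000.

E[X] = 213/2 = 106.500000.


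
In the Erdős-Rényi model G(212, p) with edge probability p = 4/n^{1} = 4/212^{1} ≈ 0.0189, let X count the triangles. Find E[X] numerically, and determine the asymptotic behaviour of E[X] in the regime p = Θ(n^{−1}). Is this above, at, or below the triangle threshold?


Number of potential triangles: C(212, 3) = 1565620.
Each occurs with probability p³ ≈ (0.0189)³ ≈ 6.71695e-06.
By linearity: E[X] = C(212, 3)·p³ ≈ 1565620 · 6.71695e-06 ≈ 10.516.
Here α = 1, so p = 4/n is exactly at the triangle threshold p ~ 1/n. Asymptotically E[X] → c³/6 = 4³/6 = 32/3 ≈ 10.667, a bounded constant. In this regime the triangle count is asymptotically Poisson(c³/6).

E[X] ≈ 10.516; in regime p = Θ(1/n^{1}) E[X] stays bounded (at the triangle threshold p ~ 1/n).


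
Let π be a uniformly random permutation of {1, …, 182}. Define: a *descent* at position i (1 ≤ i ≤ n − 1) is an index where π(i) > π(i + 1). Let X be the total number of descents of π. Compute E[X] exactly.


Write X = Σ X_I over i = 1, …, 181, with X_I the indicator of one descent.
There are 181 indicators.
For each fixed i, the pair (π(i), π(i+1)) is a uniformly random ordered pair of distinct values from {1, …, 182}; by symmetry P[π(i) > π(i+1)] = 1/2.
By linearity: E[X] = 181 · (1/2) = (182 − 1) · (1/2) = 181/2 ≈ 90.50000.

E[X] = 181/2 = 90.50000.


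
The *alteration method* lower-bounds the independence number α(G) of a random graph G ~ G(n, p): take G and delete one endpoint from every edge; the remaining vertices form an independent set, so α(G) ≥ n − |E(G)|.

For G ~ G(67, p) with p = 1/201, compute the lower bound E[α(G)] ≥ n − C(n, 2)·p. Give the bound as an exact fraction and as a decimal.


E[|E(G)|] = C(67, 2)·p = 2211 · (1/201) = 11.
E[α(G)] ≥ n − E[|E(G)|] = 67 − 11 = 56.
Numerically: ≈ 56.000000.
(This is only a lower bound; the true E[α(G)] may be larger.)

E[α(G)] ≥ 56 ≈ 56.000000.


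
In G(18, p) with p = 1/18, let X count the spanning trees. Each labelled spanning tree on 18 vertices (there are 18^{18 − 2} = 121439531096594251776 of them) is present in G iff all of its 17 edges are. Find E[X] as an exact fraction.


K_18 has 18^{18 − 2} = 121439531096594251776 labelled spanning trees.
For each such spanning tree H, let X_H = 1 if all 17 edges of H are present in G. Then P[X_H = 1] = p^{17} = (1/18)^{17} = 1/2185911559738696531968.
By linearity of expectation: E[X] = Σ_H E[X_H] = 121439531096594251776 · p^{17} = 121439531096594251776 · 1/2185911559738696531968 = 1/18.
Numerically: E[X] ≈ 0.05556.

E[X] = 121439531096594251776 · (1/18)^{17} = 1/18 ≈ 0.05556.


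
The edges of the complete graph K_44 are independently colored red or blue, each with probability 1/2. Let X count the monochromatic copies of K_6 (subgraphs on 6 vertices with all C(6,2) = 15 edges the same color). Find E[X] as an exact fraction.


Let X = Σ_S X_S over the C(44, 6) = 7059052 subsets S of size 6, where X_S = 1 if the K_6 on S is monochromatic.
For a fixed S, the K_6 on S has C(6, 2) = 15 edges. P[all 15 edges red] = (1/2)^15, and likewise for blue, so P[monochromatic] = 2·(1/2)^15 = 2^{1 − 15} = 1/16384.
By linearity of expectation: E[X] = C(44, 6) · 2^{1 − 15} = 7059052 · 1/16384 = 1764763/4096.
Numerically: E[X] ≈ 430.8503.

E[X] = C(44,6)·2^(1−C(6,2)) = 1764763/4096 ≈ 430.8503.


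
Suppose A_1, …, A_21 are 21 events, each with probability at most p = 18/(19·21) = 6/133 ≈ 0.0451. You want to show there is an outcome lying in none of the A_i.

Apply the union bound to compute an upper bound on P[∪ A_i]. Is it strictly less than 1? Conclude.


Union bound: P[∪_{i=1}^{21} A_i] ≤ Σ_i P[A_i] ≤ 21·p = 21·(6/133) = 18/19.
Numerically: 18/19 ≈ 0.9474.
Is 18/19 < 1? YES.
Since P[∪ A_i] ≤ 18/19 < 1, the complement has P[∩ A_i^c] ≥ 1 − 18/19 = 1/19 > 0, so some outcome avoids every A_i.

21·p = 18/19 ≈ 0.9474; existence CERTIFIED by the union bound.


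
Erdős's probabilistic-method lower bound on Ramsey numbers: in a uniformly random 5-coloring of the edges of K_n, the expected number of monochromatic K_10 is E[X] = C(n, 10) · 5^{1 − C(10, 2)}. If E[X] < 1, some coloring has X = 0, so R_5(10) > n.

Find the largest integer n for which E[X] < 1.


We need C(n, 10) · 5^{1 − 45} < 1, i.e. C(n, 10) < 5^{45 − 1} = 5684341886080801486968994140625.
Check values of n near the boundary:
  n = 5390: C(5390, 10) = 5655833965919099070255434039753; 5655833965919099070255434039753 < 5684341886080801486968994140625? YES
  n = 5391: C(5391, 10) = 5666344714787188828795213697883; 5666344714787188828795213697883 < 5684341886080801486968994140625? YES
  n = 5392: C(5392, 10) = 5676873040158402483252283957448; 5676873040158402483252283957448 < 5684341886080801486968994140625? YES
  n = 5393: C(5393, 10) = 5687418968154238267170642278008; 5687418968154238267170642278008 < 5684341886080801486968994140625? NO
  n = 5394: C(5394, 10) = 5697982524930156243149785372878; 5697982524930156243149785372878 < 5684341886080801486968994140625? NO
The largest n with C(n, 10) < 5684341886080801486968994140625 is n = 5392 (where E[X] = 5676873040158402483252283957448/5684341886080801486968994140625 ≈ 0.999). Hence R_5(10) > 5392, i.e. R_5(10) ≥ 5393.

Largest n = 5392; hence R_5(10) > 5392.


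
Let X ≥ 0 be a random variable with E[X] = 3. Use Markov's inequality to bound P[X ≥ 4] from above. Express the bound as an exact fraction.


μ = E[X] = 3, a = 4.
Markov: P[X ≥ 4] ≤ μ/a = (3)/4 = 3/4.
Numerically: ≈ 0.750000.
(Since a = 4 > μ = 3.000000, the bound 3/4 is < 1 and informative.)

P[X ≥ 4] ≤ 3/4 ≈ 0.750000.


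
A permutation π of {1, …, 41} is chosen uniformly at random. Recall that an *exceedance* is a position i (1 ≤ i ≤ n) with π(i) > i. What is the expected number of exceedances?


Write X = Σ_{i=1}^{41} X_i, where X_i = 1_{π(i) > i}.
For each fixed i, π(i) is uniform over {1, …, 41} (marginal of a uniform permutation), so P[π(i) > i] = (n − i)/n. Summing: Σ_{i=1}^{41} (n − i)/n = (0 + 1 + … + 40)/41 = 41(41 − 1)/(2·41) = (41 − 1)/2.
Hence E[X] = Σ_{i=1}^{41} (41 − i)/41 = 20 ≈ 20.00000.

E[X] = 20 = 20.00000.


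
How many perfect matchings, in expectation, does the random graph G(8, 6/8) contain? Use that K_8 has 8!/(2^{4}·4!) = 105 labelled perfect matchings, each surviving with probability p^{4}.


K_8 has 8!/(2^{4}·4!) = 105 labelled perfect matchings.
For each such perfect matching H, let X_H = 1 if all 4 edges of H are present in G. Then P[X_H = 1] = p^{4} = (3/4)^{4} = 81/256.
By linearity: E[X] = Σ_H E[X_H] = 105 · p^{4} = 105 · 81/256 = 8505/256.
Numerically: E[X] ≈ 33.223.

E[X] = 105 · (3/4)^{4} = 8505/256 ≈ 33.223.


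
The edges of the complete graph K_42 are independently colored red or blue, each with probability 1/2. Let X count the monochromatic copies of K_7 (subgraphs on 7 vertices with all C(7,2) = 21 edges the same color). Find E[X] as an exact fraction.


Let X = Σ_S X_S over the C(42, 7) = 26978328 subsets S of size 7, where X_S = 1 if the K_7 on S is monochromatic.
For a fixed S, the K_7 on S has C(7, 2) = 21 edges. P[all 21 edges red] = (1/2)^21, and likewise for blue, so P[monochromatic] = 2·(1/2)^21 = 2^{1 − 21} = 1/1048576.
Summing: E[X] = C(42, 7) · 2^{1 − 21} = 26978328 · 1/1048576 = 3372291/131072.
Numerically: E[X] ≈ 25.72854.

E[X] = C(42,7)·2^(1−C(7,2)) = 3372291/131072 ≈ 25.72854.


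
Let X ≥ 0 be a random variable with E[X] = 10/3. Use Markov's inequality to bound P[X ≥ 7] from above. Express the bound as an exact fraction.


μ = E[X] = 10/3, a = 7.
Markov: P[X ≥ 7] ≤ μ/a = (10/3)/7 = 10/21.
Numerically: ≈ 0.476190.
(Since a = 7 > μ = 3.333333, the bound 10/21 is < 1 and informative.)

P[X ≥ 7] ≤ 10/21 ≈ 0.476190.


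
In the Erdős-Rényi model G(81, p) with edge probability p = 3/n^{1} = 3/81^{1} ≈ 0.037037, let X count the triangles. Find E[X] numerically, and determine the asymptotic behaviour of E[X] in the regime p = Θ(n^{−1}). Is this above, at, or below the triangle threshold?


Number of potential triangles: C(81, 3) = 85320.
Each occurs with probability p³ ≈ (0.037037)³ ≈ 5.0805263e-05.
By linearity: E[X] = C(81, 3)·p³ ≈ 85320 · 5.0805263e-05 ≈ 4.33471.
Here α = 1, so p = 3/n is exactly at the triangle threshold p ~ 1/n. Asymptotically E[X] → c³/6 = 3³/6 = 9/2 ≈ 4.50000, a bounded constant. In this regime the triangle count is asymptotically Poisson(c³/6).

E[X] ≈ 4.33471; in regime p = Θ(1/n^{1}) E[X] stays bounded (at the triangle threshold p ~ 1/n).


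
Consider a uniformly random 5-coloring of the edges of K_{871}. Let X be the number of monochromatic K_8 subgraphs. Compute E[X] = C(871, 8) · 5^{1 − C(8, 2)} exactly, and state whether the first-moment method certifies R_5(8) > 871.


E[X] = C(871, 8) · 5^{1 − 28} = 7954689371890086540 · 5^{−27} = 7954689371890086540/7450580596923828125.
As a reduced fraction: E[X] = 1590937874378017308/1490116119384765625 ≈ 1.06766.
Is E[X] < 1? NO.
Since E[X] ≥ 1, the first-moment bound is inconclusive at n = 871; it does NOT by itself certify R_5(8) > 871.

E[X] = 1590937874378017308/1490116119384765625 ≈ 1.06766; E[X] ≥ 1; first-moment method inconclusive here.


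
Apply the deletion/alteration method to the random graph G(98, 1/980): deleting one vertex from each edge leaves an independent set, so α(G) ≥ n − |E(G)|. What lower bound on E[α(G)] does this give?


E[|E(G)|] = C(98, 2)·p = 4753 · (1/980) = 97/20.
E[α(G)] ≥ n − E[|E(G)|] = 98 − 97/20 = 1863/20.
Numerically: ≈ 93.150.
(This is only a lower bound; the true E[α(G)] may be larger.)

E[α(G)] ≥ 1863/20 ≈ 93.150.


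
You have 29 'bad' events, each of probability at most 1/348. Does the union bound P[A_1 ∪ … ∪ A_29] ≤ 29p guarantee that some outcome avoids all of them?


Union bound: P[∪_{i=1}^{29} A_i] ≤ Σ_i P[A_i] ≤ 29·p = 29·(1/348) = 1/12.
Numerically: 1/12 ≈ 0.083333.
Is 1/12 < 1? YES.
Since P[∪ A_i] ≤ 1/12 < 1, the complement has P[∩ A_i^c] ≥ 1 − 1/12 = 11/12 > 0, so some outcome avoids every A_i.

29·p = 1/12 ≈ 0.083333; existence CERTIFIED by the union bound.


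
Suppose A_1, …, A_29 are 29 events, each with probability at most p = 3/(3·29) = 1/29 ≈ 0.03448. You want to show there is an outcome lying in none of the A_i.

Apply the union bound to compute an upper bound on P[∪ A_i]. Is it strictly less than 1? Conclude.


Union bound: P[∪_{i=1}^{29} A_i] ≤ Σ_i P[A_i] ≤ 29·p = 29·(1/29) = 1.
Numerically: 1 ≈ 1.00000.
Is 1 < 1? NO.
Since the bound 1 is ≥ 1, the union bound is uninformative here; it does NOT by itself certify existence.

29·p = 1 ≈ 1.00000; existence NOT certified by the union bound.


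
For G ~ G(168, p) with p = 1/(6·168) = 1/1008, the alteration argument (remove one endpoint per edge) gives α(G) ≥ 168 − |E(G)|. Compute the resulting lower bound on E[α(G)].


E[|E(G)|] = C(168, 2)·p = 14028 · (1/1008) = 167/12.
E[α(G)] ≥ n − E[|E(G)|] = 168 − 167/12 = 1849/12.
Numerically: ≈ 154.08333.
(This is only a lower bound; the true E[α(G)] may be larger.)

E[α(G)] ≥ 1849/12 ≈ 154.08333.


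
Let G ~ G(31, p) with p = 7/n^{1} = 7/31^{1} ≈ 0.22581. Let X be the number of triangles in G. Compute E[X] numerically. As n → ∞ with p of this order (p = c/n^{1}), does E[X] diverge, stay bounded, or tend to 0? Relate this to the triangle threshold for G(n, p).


Number of potential triangles: C(31, 3) = 4495.
Each occurs with probability p³ ≈ (0.22581)³ ≈ 1.1513544e-02.
By linearity: E[X] = C(31, 3)·p³ ≈ 4495 · 1.1513544e-02 ≈ 51.75338.
Here α = 1, so p = 7/n is exactly at the triangle threshold p ~ 1/n. Asymptotically E[X] → c³/6 = 7³/6 = 343/6 ≈ 57.16667, a bounded constant. In this regime the triangle count is asymptotically Poisson(c³/6).

E[X] ≈ 51.75338; in regime p = Θ(1/n^{1}) E[X] stays bounded (at the triangle threshold p ~ 1/n).


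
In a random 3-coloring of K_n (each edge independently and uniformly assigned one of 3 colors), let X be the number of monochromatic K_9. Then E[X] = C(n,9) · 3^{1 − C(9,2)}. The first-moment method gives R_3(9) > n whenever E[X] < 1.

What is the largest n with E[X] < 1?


We need C(n, 9) · 3^{1 − 36} < 1, i.e. C(n, 9) < 3^{36 − 1} = 50031545098999707.
Check values of n near the boundary:
  n = 298: C(298, 9) = 45207677551849890; 45207677551849890 < 50031545098999707? YES
  n = 299: C(299, 9) = 46610674441390059; 46610674441390059 < 50031545098999707? YES
  n = 300: C(300, 9) = 48052241692154700; 48052241692154700 < 50031545098999707? YES
  n = 301: C(301, 9) = 49533303936090975; 49533303936090975 < 50031545098999707? YES
  n = 302: C(302, 9) = 51054804739588650; 51054804739588650 < 50031545098999707? NO
The largest n with C(n, 9) < 50031545098999707 is n = 301 (where E[X] = 16511101312030325/16677181699666569 ≈ 0.990). Hence R_3(9) > 301, i.e. R_3(9) ≥ 302.

Largest n = 301; hence R_3(9) > 301.


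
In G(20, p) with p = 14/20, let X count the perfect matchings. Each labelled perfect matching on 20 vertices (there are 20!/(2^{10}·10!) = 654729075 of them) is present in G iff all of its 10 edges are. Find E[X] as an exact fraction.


K_20 has 20!/(2^{10}·10!) = 654729075 labelled perfect matchings.
For each such perfect matching H, let X_H = 1 if all 10 edges of H are present in G. Then P[X_H = 1] = p^{10} = (7/10)^{10} = 282475249/10000000000.
By linearity of expectation: E[X] = Σ_H E[X_H] = 654729075 · p^{10} = 654729075 · 282475249/10000000000 = 7397790339526587/400000000.
Numerically: E[X] ≈ 1.8494e+07.

E[X] = 654729075 · (7/10)^{10} = 7397790339526587/400000000 ≈ 1.8494e+07.


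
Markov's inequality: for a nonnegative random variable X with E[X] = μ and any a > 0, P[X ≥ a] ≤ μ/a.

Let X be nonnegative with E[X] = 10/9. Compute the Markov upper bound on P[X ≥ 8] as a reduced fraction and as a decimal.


μ = E[X] = 10/9, a = 8.
Markov: P[X ≥ 8] ≤ μ/a = (10/9)/8 = 5/36.
Numerically: ≈ 0.13889.
(Since a = 8 > μ = 1.11111, the bound 5/36 is < 1 and informative.)

P[X ≥ 8] ≤ 5/36 ≈ 0.13889.


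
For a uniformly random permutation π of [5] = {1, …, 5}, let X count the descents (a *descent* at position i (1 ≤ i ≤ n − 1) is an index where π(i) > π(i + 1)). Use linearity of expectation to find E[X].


Write X = Σ X_I over i = 1, …, 4, with X_I the indicator of one descent.
There are 4 indicators.
For each fixed i, the pair (π(i), π(i+1)) is a uniformly random ordered pair of distinct values from {1, …, 5}; by symmetry P[π(i) > π(i+1)] = 1/2.
By linearity: E[X] = 4 · (1/2) = (5 − 1) · (1/2) = 2 ≈ 2.000000.

E[X] = 2 = 2.000000.


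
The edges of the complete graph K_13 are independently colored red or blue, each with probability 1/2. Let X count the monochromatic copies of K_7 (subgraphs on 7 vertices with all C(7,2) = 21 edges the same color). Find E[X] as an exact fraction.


Let X = Σ_S X_S over the C(13, 7) = 1716 subsets S of size 7, where X_S = 1 if the K_7 on S is monochromatic.
For a fixed S, the K_7 on S has C(7, 2) = 21 edges. P[all 21 edges red] = (1/2)^21, and likewise for blue, so P[monochromatic] = 2·(1/2)^21 = 2^{1 − 21} = 1/1048576.
By linearity of expectation: E[X] = C(13, 7) · 2^{1 − 21} = 1716 · 1/1048576 = 429/262144.
Numerically: E[X] ≈ 0.002.

E[X] = C(13,7)·2^(1−C(7,2)) = 429/262144 ≈ 0.002.


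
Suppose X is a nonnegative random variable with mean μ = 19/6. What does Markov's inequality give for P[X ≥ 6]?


μ = E[X] = 19/6, a = 6.
Markov: P[X ≥ 6] ≤ μ/a = (19/6)/6 = 19/36.
Numerically: ≈ 0.528.
(Since a = 6 > μ = 3.167, the bound 19/36 is < 1 and informative.)

P[X ≥ 6] ≤ 19/36 ≈ 0.528.
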